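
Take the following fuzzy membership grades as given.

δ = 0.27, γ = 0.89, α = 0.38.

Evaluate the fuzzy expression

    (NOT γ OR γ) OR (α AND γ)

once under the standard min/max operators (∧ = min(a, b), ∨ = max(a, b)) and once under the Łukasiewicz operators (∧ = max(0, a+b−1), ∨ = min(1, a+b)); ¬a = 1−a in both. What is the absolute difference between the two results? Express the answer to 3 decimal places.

Under standard min/max:
  NOT γ = 1 − 0.89 = 0.11
  NOT γ OR γ = max(a, b) on (0.11, 0.89) = 0.89
  α AND γ = min(a, b) on (0.38, 0.89) = 0.38
  (NOT γ OR γ) OR (α AND γ) = max(a, b) on (0.89, 0.38) = 0.89
  → value = 0.8900
Under Łukasiewicz:
  NOT γ = 1 − 0.89 = 0.11
  NOT γ OR γ = min(1, a+b) on (0.11, 0.89) = 1.00
  α AND γ = max(0, a+b−1) on (0.38, 0.89) = 0.27
  (NOT γ OR γ) OR (α AND γ) = min(1, a+b) on (1.00, 0.27) = 1.00
  → value = 1.0000
|0.8900 − 1.0000| = 0.110

0.110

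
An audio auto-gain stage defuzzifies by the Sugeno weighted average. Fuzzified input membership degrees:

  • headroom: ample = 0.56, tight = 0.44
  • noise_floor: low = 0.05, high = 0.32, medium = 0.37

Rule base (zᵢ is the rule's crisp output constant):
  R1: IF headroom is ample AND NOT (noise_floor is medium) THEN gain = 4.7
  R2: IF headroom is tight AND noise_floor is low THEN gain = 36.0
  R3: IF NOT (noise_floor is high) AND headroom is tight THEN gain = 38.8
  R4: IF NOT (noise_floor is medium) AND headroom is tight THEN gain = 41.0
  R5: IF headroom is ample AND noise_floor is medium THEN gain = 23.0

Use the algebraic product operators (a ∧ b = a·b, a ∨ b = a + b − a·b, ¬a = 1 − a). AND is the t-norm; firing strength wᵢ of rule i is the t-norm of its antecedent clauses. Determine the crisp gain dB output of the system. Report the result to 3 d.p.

26.062

R1 (z=4.7): ample=0.56, ¬medium=1−0.37=0.63; AND[a·b] → w = 0.3528
R2 (z=36.0): tight=0.44, low=0.05; AND[a·b] → w = 0.0220
R3 (z=38.8): ¬high=1−0.32=0.68, tight=0.44; AND[a·b] → w = 0.2992
R4 (z=41.0): ¬medium=1−0.37=0.63, tight=0.44; AND[a·b] → w = 0.2772
R5 (z=23.0): ample=0.56, medium=0.37; AND[a·b] → w = 0.2072
Weighted average = (0.3528·4.7 + 0.0220·36.0 + 0.2992·38.8 + 0.2772·41.0 + 0.2072·23.0) / (0.3528 + 0.0220 + 0.2992 + 0.2772 + 0.2072)
  = 30.1899 / 1.1584 = 26.062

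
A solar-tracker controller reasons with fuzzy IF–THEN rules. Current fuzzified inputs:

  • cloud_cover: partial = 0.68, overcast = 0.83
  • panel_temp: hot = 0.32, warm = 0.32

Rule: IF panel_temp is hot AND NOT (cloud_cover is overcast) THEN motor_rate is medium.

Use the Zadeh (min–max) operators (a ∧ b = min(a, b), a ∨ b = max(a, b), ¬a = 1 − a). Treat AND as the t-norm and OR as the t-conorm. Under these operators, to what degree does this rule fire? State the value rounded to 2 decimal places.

0.17

firing strength: hot=0.32, ¬overcast=1−0.83=0.17; AND[min(a, b)] → w = 0.17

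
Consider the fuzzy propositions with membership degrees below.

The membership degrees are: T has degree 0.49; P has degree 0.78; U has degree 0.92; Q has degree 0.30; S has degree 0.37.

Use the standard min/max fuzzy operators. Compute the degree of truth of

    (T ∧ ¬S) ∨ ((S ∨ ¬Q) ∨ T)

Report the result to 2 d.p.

¬S = 1 − 0.37 = 0.63
T ∧ ¬S = min(a, b) on (0.49, 0.63) = 0.49
¬Q = 1 − 0.30 = 0.70
S ∨ ¬Q = max(a, b) on (0.37, 0.70) = 0.70
(S ∨ ¬Q) ∨ T = max(a, b) on (0.70, 0.49) = 0.70
(T ∧ ¬S) ∨ ((S ∨ ¬Q) ∨ T) = max(a, b) on (0.49, 0.70) = 0.70

0.70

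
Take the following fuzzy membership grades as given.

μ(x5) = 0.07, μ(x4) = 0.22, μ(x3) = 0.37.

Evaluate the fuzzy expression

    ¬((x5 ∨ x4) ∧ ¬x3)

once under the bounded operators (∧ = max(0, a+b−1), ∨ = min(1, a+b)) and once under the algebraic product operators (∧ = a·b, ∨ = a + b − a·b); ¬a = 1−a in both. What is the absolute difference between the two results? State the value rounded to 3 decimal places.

0.173

Under bounded:
  x5 ∨ x4 = min(1, a+b) on (0.07, 0.22) = 0.29
  ¬x3 = 1 − 0.37 = 0.63
  (x5 ∨ x4) ∧ ¬x3 = max(0, a+b−1) on (0.29, 0.63) = 0.00
  ¬((x5 ∨ x4) ∧ ¬x3) = 1 − 0.00 = 1.00
  → value = 1.0000
Under algebraic product:
  x5 ∨ x4 = a + b − a·b on (0.0700, 0.2200) = 0.2746
  ¬x3 = 1 − 0.3700 = 0.6300
  (x5 ∨ x4) ∧ ¬x3 = a·b on (0.2746, 0.6300) = 0.1730
  ¬((x5 ∨ x4) ∧ ¬x3) = 1 − 0.1730 = 0.8270
  → value = 0.8270
|1.0000 − 0.8270| = 0.173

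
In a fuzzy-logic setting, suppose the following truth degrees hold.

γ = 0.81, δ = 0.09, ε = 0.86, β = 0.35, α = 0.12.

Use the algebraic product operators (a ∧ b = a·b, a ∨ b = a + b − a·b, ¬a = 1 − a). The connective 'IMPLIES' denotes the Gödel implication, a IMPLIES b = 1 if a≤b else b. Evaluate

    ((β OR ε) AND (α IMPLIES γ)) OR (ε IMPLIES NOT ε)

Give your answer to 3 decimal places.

0.922

β OR ε = a + b − a·b on (0.3500, 0.8600) = 0.9090
α IMPLIES γ  [Gödel: 1 if a≤b else b] with a=0.1200, b=0.8100 → 1.0000
(β OR ε) AND (α IMPLIES γ) = a·b on (0.9090, 1.0000) = 0.9090
NOT ε = 1 − 0.8600 = 0.1400
ε IMPLIES NOT ε  [Gödel: 1 if a≤b else b] with a=0.8600, b=0.1400 → 0.1400
((β OR ε) AND (α IMPLIES γ)) OR (ε IMPLIES NOT ε) = a + b − a·b on (0.9090, 0.1400) = 0.9217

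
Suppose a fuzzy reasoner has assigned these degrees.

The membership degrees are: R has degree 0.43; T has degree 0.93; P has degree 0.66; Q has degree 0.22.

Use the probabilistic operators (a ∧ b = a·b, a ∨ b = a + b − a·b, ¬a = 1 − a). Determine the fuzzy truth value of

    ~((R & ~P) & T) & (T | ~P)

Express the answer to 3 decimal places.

0.824

~P = 1 − 0.6600 = 0.3400
R & ~P = a·b on (0.4300, 0.3400) = 0.1462
(R & ~P) & T = a·b on (0.1462, 0.9300) = 0.1360
~((R & ~P) & T) = 1 − 0.1360 = 0.8640
~P = 1 − 0.6600 = 0.3400
T | ~P = a + b − a·b on (0.9300, 0.3400) = 0.9538
~((R & ~P) & T) & (T | ~P) = a·b on (0.8640, 0.9538) = 0.8241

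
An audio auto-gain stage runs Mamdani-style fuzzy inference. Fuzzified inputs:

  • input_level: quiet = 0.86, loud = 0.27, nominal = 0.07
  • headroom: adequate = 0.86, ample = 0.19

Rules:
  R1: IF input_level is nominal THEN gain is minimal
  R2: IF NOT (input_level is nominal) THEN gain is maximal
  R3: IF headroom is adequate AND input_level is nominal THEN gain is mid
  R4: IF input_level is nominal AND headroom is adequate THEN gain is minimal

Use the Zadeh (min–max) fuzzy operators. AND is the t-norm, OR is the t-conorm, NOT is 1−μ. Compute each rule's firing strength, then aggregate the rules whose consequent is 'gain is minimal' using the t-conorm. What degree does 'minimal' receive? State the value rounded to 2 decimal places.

0.07

R1: nominal=0.07 → w = 0.07
R2: ¬nominal=1−0.07=0.93 → w = 0.93
R3: adequate=0.86, nominal=0.07; AND[min(a, b)] → w = 0.07
R4: nominal=0.07, adequate=0.86; AND[min(a, b)] → w = 0.07
Rules with consequent 'minimal': {R1, R4} → strengths 0.07, 0.07
Aggregate via t-conorm [max(a, b)]: 0.07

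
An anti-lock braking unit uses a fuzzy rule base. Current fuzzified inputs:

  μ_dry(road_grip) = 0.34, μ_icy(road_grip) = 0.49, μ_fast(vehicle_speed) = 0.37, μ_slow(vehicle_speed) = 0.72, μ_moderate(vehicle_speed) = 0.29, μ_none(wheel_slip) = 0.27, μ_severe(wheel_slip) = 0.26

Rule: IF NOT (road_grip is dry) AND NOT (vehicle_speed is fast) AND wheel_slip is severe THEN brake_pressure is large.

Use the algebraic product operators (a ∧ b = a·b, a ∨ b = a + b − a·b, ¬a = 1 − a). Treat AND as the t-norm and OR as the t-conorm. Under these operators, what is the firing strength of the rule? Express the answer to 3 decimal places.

firing strength: ¬dry=1−0.34=0.66, ¬fast=1−0.37=0.63, severe=0.26; AND[a·b] → w = 0.1081

0.108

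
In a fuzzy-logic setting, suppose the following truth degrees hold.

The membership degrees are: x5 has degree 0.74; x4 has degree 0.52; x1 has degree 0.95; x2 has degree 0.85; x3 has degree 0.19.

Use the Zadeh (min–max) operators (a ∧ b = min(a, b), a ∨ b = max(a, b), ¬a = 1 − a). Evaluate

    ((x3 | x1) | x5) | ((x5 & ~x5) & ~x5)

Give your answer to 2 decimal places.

x3 | x1 = max(a, b) on (0.19, 0.95) = 0.95
(x3 | x1) | x5 = max(a, b) on (0.95, 0.74) = 0.95
~x5 = 1 − 0.74 = 0.26
x5 & ~x5 = min(a, b) on (0.74, 0.26) = 0.26
~x5 = 1 − 0.74 = 0.26
(x5 & ~x5) & ~x5 = min(a, b) on (0.26, 0.26) = 0.26
((x3 | x1) | x5) | ((x5 & ~x5) & ~x5) = max(a, b) on (0.95, 0.26) = 0.95

0.95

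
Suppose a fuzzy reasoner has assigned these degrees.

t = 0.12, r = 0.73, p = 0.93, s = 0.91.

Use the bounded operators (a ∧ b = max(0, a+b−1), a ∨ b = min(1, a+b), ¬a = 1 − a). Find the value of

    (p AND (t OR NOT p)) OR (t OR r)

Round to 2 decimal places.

NOT p = 1 − 0.93 = 0.07
t OR NOT p = min(1, a+b) on (0.12, 0.07) = 0.19
p AND (t OR NOT p) = max(0, a+b−1) on (0.93, 0.19) = 0.12
t OR r = min(1, a+b) on (0.12, 0.73) = 0.85
(p AND (t OR NOT p)) OR (t OR r) = min(1, a+b) on (0.12, 0.85) = 0.97

0.97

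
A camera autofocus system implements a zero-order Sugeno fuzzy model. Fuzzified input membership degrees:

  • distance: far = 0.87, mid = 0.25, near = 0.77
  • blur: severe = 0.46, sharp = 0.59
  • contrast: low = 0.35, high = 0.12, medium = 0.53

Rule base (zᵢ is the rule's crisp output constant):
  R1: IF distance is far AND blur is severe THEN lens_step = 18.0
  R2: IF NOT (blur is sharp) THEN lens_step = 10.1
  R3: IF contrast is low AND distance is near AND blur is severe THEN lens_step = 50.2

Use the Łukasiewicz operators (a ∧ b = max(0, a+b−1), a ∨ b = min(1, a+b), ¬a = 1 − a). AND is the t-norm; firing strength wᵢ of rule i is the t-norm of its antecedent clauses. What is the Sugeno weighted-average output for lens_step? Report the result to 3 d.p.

13.623

R1 (z=18.0): far=0.87, severe=0.46; AND[max(0, a+b−1)] → w = 0.33
R2 (z=10.1): ¬sharp=1−0.59=0.41 → w = 0.41
R3 (z=50.2): low=0.35, near=0.77, severe=0.46; AND[max(0, a+b−1)] → w = 0.00
Weighted average = (0.33·18.0 + 0.41·10.1 + 0.00·50.2) / (0.33 + 0.41 + 0.00)
  = 10.0810 / 0.7400 = 13.623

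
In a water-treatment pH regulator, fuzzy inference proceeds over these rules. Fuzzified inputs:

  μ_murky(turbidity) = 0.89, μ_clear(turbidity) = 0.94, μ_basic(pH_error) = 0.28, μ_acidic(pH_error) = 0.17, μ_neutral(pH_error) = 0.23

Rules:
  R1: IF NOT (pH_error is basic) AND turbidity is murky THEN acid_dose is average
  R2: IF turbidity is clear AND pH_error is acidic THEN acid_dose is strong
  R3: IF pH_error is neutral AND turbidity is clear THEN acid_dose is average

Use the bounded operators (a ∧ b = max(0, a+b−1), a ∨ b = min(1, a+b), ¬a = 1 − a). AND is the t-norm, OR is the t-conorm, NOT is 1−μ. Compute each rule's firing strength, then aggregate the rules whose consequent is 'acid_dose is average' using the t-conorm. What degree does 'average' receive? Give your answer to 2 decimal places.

0.78

R1: ¬basic=1−0.28=0.72, murky=0.89; AND[max(0, a+b−1)] → w = 0.61
R2: clear=0.94, acidic=0.17; AND[max(0, a+b−1)] → w = 0.11
R3: neutral=0.23, clear=0.94; AND[max(0, a+b−1)] → w = 0.17
Rules with consequent 'average': {R1, R3} → strengths 0.61, 0.17
Aggregate via t-conorm [min(1, a+b)]: 0.78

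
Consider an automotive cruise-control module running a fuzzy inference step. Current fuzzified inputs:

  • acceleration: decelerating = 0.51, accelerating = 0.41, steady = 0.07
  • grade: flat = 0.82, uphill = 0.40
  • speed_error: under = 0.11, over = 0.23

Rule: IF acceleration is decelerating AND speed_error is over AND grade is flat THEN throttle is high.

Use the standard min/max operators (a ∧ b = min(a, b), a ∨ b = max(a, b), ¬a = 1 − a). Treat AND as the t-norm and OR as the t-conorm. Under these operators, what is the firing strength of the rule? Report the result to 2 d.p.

0.23

firing strength: decelerating=0.51, over=0.23, flat=0.82; AND[min(a, b)] → w = 0.23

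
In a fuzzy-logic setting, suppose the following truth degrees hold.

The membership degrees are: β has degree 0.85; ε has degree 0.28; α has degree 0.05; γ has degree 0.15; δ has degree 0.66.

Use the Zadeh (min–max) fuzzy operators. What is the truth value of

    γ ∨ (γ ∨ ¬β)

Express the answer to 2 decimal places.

¬β = 1 − 0.85 = 0.15
γ ∨ ¬β = max(a, b) on (0.15, 0.15) = 0.15
γ ∨ (γ ∨ ¬β) = max(a, b) on (0.15, 0.15) = 0.15

0.15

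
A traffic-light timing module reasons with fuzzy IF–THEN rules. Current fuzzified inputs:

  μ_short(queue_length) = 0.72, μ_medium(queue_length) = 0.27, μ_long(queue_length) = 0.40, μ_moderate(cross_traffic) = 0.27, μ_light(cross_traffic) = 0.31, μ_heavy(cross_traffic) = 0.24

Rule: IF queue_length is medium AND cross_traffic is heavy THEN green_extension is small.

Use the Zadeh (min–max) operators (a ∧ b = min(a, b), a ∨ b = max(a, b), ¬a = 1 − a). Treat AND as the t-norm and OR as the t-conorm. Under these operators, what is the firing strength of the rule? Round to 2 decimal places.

firing strength: medium=0.27, heavy=0.24; AND[min(a, b)] → w = 0.24

0.24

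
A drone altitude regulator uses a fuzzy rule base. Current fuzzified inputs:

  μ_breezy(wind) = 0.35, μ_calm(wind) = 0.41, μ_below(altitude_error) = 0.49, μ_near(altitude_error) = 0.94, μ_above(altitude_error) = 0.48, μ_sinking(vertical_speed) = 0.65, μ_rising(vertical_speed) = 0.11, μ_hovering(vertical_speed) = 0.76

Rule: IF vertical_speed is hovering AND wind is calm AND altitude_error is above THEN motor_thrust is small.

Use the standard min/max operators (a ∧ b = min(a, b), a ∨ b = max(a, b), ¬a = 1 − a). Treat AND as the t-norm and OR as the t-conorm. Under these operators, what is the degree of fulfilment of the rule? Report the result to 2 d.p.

firing strength: hovering=0.76, calm=0.41, above=0.48; AND[min(a, b)] → w = 0.41

0.41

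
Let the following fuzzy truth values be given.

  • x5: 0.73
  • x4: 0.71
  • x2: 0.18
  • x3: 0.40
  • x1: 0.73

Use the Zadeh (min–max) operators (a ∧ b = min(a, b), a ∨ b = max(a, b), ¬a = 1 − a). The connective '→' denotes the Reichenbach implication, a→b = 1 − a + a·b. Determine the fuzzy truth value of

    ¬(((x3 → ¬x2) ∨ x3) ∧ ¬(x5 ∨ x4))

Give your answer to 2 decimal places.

¬x2 = 1 − 0.18 = 0.82
x3 → ¬x2  [Reichenbach: 1 − a + a·b] with a=0.40, b=0.82 → 0.93
(x3 → ¬x2) ∨ x3 = max(a, b) on (0.93, 0.40) = 0.93
x5 ∨ x4 = max(a, b) on (0.73, 0.71) = 0.73
¬(x5 ∨ x4) = 1 − 0.73 = 0.27
((x3 → ¬x2) ∨ x3) ∧ ¬(x5 ∨ x4) = min(a, b) on (0.93, 0.27) = 0.27
¬(((x3 → ¬x2) ∨ x3) ∧ ¬(x5 ∨ x4)) = 1 − 0.27 = 0.73

0.73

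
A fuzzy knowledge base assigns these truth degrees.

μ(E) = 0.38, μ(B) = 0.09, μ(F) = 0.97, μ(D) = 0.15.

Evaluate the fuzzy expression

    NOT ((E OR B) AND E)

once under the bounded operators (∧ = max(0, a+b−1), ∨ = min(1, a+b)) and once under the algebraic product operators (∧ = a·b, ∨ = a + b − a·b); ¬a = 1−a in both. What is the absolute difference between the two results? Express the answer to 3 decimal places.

0.166

Under bounded:
  E OR B = min(1, a+b) on (0.38, 0.09) = 0.47
  (E OR B) AND E = max(0, a+b−1) on (0.47, 0.38) = 0.00
  NOT ((E OR B) AND E) = 1 − 0.00 = 1.00
  → value = 1.0000
Under algebraic product:
  E OR B = a + b − a·b on (0.3800, 0.0900) = 0.4358
  (E OR B) AND E = a·b on (0.4358, 0.3800) = 0.1656
  NOT ((E OR B) AND E) = 1 − 0.1656 = 0.8344
  → value = 0.8344
|1.0000 − 0.8344| = 0.166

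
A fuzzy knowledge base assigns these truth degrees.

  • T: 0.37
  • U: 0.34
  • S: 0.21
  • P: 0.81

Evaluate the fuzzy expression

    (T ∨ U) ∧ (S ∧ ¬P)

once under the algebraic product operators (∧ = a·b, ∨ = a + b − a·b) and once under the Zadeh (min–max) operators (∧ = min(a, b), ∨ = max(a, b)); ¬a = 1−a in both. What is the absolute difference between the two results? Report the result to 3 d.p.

Under algebraic product:
  T ∨ U = a + b − a·b on (0.3700, 0.3400) = 0.5842
  ¬P = 1 − 0.8100 = 0.1900
  S ∧ ¬P = a·b on (0.2100, 0.1900) = 0.0399
  (T ∨ U) ∧ (S ∧ ¬P) = a·b on (0.5842, 0.0399) = 0.0233
  → value = 0.0233
Under Zadeh (min–max):
  T ∨ U = max(a, b) on (0.37, 0.34) = 0.37
  ¬P = 1 − 0.81 = 0.19
  S ∧ ¬P = min(a, b) on (0.21, 0.19) = 0.19
  (T ∨ U) ∧ (S ∧ ¬P) = min(a, b) on (0.37, 0.19) = 0.19
  → value = 0.1900
|0.0233 − 0.1900| = 0.167

0.167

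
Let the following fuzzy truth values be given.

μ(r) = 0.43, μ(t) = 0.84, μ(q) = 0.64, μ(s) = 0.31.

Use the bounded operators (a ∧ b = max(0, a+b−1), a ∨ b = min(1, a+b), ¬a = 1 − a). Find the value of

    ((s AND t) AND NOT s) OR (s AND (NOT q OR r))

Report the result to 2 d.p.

s AND t = max(0, a+b−1) on (0.31, 0.84) = 0.15
NOT s = 1 − 0.31 = 0.69
(s AND t) AND NOT s = max(0, a+b−1) on (0.15, 0.69) = 0.00
NOT q = 1 − 0.64 = 0.36
NOT q OR r = min(1, a+b) on (0.36, 0.43) = 0.79
s AND (NOT q OR r) = max(0, a+b−1) on (0.31, 0.79) = 0.10
((s AND t) AND NOT s) OR (s AND (NOT q OR r)) = min(1, a+b) on (0.00, 0.10) = 0.10

0.10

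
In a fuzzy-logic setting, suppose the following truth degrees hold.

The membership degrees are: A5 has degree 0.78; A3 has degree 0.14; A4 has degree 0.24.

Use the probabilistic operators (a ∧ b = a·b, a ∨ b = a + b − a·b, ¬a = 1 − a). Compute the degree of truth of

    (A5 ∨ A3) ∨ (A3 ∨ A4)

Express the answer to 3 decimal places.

A5 ∨ A3 = a + b − a·b on (0.7800, 0.1400) = 0.8108
A3 ∨ A4 = a + b − a·b on (0.1400, 0.2400) = 0.3464
(A5 ∨ A3) ∨ (A3 ∨ A4) = a + b − a·b on (0.8108, 0.3464) = 0.8763

0.876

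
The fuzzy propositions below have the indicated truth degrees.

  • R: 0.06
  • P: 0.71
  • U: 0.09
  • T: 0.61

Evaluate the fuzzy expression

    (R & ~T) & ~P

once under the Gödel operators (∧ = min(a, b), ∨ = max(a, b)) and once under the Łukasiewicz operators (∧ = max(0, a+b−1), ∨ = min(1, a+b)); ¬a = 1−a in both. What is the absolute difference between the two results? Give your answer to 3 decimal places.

Under Gödel:
  ~T = 1 − 0.61 = 0.39
  R & ~T = min(a, b) on (0.06, 0.39) = 0.06
  ~P = 1 − 0.71 = 0.29
  (R & ~T) & ~P = min(a, b) on (0.06, 0.29) = 0.06
  → value = 0.0600
Under Łukasiewicz:
  ~T = 1 − 0.61 = 0.39
  R & ~T = max(0, a+b−1) on (0.06, 0.39) = 0.00
  ~P = 1 − 0.71 = 0.29
  (R & ~T) & ~P = max(0, a+b−1) on (0.00, 0.29) = 0.00
  → value = 0.0000
|0.0600 − 0.0000| = 0.060

0.060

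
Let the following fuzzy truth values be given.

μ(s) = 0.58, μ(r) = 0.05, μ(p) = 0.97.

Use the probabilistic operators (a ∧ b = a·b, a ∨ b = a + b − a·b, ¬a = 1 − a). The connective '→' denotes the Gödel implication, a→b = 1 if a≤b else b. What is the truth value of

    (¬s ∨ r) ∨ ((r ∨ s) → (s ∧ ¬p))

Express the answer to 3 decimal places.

¬s = 1 − 0.5800 = 0.4200
¬s ∨ r = a + b − a·b on (0.4200, 0.0500) = 0.4490
r ∨ s = a + b − a·b on (0.0500, 0.5800) = 0.6010
¬p = 1 − 0.9700 = 0.0300
s ∧ ¬p = a·b on (0.5800, 0.0300) = 0.0174
(r ∨ s) → (s ∧ ¬p)  [Gödel: 1 if a≤b else b] with a=0.6010, b=0.0174 → 0.0174
(¬s ∨ r) ∨ ((r ∨ s) → (s ∧ ¬p)) = a + b − a·b on (0.4490, 0.0174) = 0.4586

0.459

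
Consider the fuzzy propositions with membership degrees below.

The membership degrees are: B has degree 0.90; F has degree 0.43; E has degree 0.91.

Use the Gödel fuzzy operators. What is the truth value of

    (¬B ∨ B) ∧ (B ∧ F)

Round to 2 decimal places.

¬B = 1 − 0.90 = 0.10
¬B ∨ B = max(a, b) on (0.10, 0.90) = 0.90
B ∧ F = min(a, b) on (0.90, 0.43) = 0.43
(¬B ∨ B) ∧ (B ∧ F) = min(a, b) on (0.90, 0.43) = 0.43

0.43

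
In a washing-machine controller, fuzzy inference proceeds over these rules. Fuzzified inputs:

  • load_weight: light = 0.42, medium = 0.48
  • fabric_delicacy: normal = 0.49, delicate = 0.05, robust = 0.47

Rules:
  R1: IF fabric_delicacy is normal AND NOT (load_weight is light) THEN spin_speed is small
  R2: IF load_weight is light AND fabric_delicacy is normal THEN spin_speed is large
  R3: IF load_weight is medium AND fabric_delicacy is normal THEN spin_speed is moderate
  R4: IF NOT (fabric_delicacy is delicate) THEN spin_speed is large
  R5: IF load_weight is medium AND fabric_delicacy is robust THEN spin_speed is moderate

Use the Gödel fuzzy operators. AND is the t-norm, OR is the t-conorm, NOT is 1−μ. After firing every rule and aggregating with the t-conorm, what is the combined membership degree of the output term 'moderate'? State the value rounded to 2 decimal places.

R1: normal=0.49, ¬light=1−0.42=0.58; AND[min(a, b)] → w = 0.49
R2: light=0.42, normal=0.49; AND[min(a, b)] → w = 0.42
R3: medium=0.48, normal=0.49; AND[min(a, b)] → w = 0.48
R4: ¬delicate=1−0.05=0.95 → w = 0.95
R5: medium=0.48, robust=0.47; AND[min(a, b)] → w = 0.47
Rules with consequent 'moderate': {R3, R5} → strengths 0.48, 0.47
Aggregate via t-conorm [max(a, b)]: 0.48

0.48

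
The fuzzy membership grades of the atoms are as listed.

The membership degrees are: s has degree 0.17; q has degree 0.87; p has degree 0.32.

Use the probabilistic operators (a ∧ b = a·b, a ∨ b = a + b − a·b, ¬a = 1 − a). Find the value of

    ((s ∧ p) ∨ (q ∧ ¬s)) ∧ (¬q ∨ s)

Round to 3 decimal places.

s ∧ p = a·b on (0.1700, 0.3200) = 0.0544
¬s = 1 − 0.1700 = 0.8300
q ∧ ¬s = a·b on (0.8700, 0.8300) = 0.7221
(s ∧ p) ∨ (q ∧ ¬s) = a + b − a·b on (0.0544, 0.7221) = 0.7372
¬q = 1 − 0.8700 = 0.1300
¬q ∨ s = a + b − a·b on (0.1300, 0.1700) = 0.2779
((s ∧ p) ∨ (q ∧ ¬s)) ∧ (¬q ∨ s) = a·b on (0.7372, 0.2779) = 0.2049

0.205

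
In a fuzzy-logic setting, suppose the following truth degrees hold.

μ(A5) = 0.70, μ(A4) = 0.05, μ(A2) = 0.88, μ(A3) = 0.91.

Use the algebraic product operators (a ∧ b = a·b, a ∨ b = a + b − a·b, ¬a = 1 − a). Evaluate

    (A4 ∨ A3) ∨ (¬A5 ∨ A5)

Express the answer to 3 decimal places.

0.982

A4 ∨ A3 = a + b − a·b on (0.0500, 0.9100) = 0.9145
¬A5 = 1 − 0.7000 = 0.3000
¬A5 ∨ A5 = a + b − a·b on (0.3000, 0.7000) = 0.7900
(A4 ∨ A3) ∨ (¬A5 ∨ A5) = a + b − a·b on (0.9145, 0.7900) = 0.9820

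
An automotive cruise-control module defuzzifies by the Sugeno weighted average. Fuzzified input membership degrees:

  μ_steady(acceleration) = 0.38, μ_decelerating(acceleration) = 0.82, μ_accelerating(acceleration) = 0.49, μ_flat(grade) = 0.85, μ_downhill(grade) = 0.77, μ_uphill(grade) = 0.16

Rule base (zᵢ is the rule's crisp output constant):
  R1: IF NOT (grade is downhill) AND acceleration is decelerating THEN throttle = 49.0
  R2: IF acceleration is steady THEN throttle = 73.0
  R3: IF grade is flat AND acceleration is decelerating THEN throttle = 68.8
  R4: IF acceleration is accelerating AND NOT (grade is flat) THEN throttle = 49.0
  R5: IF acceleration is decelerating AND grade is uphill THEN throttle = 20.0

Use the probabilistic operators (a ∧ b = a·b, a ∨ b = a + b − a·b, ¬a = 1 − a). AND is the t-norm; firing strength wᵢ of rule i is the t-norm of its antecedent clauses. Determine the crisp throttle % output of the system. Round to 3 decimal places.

62.001

R1 (z=49.0): ¬downhill=1−0.77=0.23, decelerating=0.82; AND[a·b] → w = 0.1886
R2 (z=73.0): steady=0.38 → w = 0.3800
R3 (z=68.8): flat=0.85, decelerating=0.82; AND[a·b] → w = 0.6970
R4 (z=49.0): accelerating=0.49, ¬flat=1−0.85=0.15; AND[a·b] → w = 0.0735
R5 (z=20.0): decelerating=0.82, uphill=0.16; AND[a·b] → w = 0.1312
Weighted average = (0.1886·49.0 + 0.3800·73.0 + 0.6970·68.8 + 0.0735·49.0 + 0.1312·20.0) / (0.1886 + 0.3800 + 0.6970 + 0.0735 + 0.1312)
  = 91.1605 / 1.4703 = 62.001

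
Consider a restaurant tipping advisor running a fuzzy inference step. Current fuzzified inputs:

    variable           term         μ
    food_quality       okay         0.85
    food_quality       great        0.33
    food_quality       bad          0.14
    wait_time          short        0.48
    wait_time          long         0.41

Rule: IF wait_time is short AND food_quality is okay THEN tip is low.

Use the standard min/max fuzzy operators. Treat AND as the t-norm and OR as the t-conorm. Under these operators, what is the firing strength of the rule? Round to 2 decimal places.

firing strength: short=0.48, okay=0.85; AND[min(a, b)] → w = 0.48

0.48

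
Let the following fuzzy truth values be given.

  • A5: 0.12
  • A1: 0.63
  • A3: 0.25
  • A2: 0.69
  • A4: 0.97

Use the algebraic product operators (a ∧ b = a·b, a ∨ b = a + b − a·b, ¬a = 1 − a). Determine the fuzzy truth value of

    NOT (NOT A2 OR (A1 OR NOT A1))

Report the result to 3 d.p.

0.161

NOT A2 = 1 − 0.6900 = 0.3100
NOT A1 = 1 − 0.6300 = 0.3700
A1 OR NOT A1 = a + b − a·b on (0.6300, 0.3700) = 0.7669
NOT A2 OR (A1 OR NOT A1) = a + b − a·b on (0.3100, 0.7669) = 0.8392
NOT (NOT A2 OR (A1 OR NOT A1)) = 1 − 0.8392 = 0.1608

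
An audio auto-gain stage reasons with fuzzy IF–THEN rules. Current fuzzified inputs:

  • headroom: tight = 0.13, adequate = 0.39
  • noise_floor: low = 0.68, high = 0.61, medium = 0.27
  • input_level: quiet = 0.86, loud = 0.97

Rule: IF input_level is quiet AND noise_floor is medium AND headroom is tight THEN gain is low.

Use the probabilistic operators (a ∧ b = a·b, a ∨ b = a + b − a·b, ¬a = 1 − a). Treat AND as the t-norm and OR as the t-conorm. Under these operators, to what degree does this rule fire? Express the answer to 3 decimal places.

firing strength: quiet=0.86, medium=0.27, tight=0.13; AND[a·b] → w = 0.0302

0.030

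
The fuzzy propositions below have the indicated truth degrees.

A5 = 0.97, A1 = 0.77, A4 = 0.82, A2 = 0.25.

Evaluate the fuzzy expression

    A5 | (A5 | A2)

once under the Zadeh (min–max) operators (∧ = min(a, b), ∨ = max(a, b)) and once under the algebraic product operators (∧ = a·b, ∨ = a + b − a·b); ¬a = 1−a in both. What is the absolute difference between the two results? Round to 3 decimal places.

0.029

Under Zadeh (min–max):
  A5 | A2 = max(a, b) on (0.97, 0.25) = 0.97
  A5 | (A5 | A2) = max(a, b) on (0.97, 0.97) = 0.97
  → value = 0.9700
Under algebraic product:
  A5 | A2 = a + b − a·b on (0.9700, 0.2500) = 0.9775
  A5 | (A5 | A2) = a + b − a·b on (0.9700, 0.9775) = 0.9993
  → value = 0.9993
|0.9700 − 0.9993| = 0.029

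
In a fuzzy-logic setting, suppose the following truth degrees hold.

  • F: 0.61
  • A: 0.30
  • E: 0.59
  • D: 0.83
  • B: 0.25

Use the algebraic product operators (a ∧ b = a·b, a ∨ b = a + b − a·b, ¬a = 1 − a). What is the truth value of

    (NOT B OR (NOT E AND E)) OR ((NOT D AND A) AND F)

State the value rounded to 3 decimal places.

0.816

NOT B = 1 − 0.2500 = 0.7500
NOT E = 1 − 0.5900 = 0.4100
NOT E AND E = a·b on (0.4100, 0.5900) = 0.2419
NOT B OR (NOT E AND E) = a + b − a·b on (0.7500, 0.2419) = 0.8105
NOT D = 1 − 0.8300 = 0.1700
NOT D AND A = a·b on (0.1700, 0.3000) = 0.0510
(NOT D AND A) AND F = a·b on (0.0510, 0.6100) = 0.0311
(NOT B OR (NOT E AND E)) OR ((NOT D AND A) AND F) = a + b − a·b on (0.8105, 0.0311) = 0.8164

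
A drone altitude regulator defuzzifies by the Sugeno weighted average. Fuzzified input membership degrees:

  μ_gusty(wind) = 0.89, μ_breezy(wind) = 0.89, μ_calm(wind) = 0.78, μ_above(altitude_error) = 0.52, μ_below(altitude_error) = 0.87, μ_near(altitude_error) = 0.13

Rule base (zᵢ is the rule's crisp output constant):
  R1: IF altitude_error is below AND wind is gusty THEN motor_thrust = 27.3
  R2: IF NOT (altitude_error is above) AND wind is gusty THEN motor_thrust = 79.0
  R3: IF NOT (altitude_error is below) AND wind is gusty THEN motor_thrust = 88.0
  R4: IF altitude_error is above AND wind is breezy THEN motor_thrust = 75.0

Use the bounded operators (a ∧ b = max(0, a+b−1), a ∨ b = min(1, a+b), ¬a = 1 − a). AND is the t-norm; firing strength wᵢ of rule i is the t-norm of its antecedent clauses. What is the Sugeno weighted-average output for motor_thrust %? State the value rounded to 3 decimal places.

R1 (z=27.3): below=0.87, gusty=0.89; AND[max(0, a+b−1)] → w = 0.76
R2 (z=79.0): ¬above=1−0.52=0.48, gusty=0.89; AND[max(0, a+b−1)] → w = 0.37
R3 (z=88.0): ¬below=1−0.87=0.13, gusty=0.89; AND[max(0, a+b−1)] → w = 0.02
R4 (z=75.0): above=0.52, breezy=0.89; AND[max(0, a+b−1)] → w = 0.41
Weighted average = (0.76·27.3 + 0.37·79.0 + 0.02·88.0 + 0.41·75.0) / (0.76 + 0.37 + 0.02 + 0.41)
  = 82.4880 / 1.5600 = 52.877

52.877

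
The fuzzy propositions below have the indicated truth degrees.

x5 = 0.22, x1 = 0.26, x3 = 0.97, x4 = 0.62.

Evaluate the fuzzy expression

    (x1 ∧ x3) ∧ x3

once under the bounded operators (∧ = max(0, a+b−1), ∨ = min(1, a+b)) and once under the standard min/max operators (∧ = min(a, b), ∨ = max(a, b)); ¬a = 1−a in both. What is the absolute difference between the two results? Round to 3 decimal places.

Under bounded:
  x1 ∧ x3 = max(0, a+b−1) on (0.26, 0.97) = 0.23
  (x1 ∧ x3) ∧ x3 = max(0, a+b−1) on (0.23, 0.97) = 0.20
  → value = 0.2000
Under standard min/max:
  x1 ∧ x3 = min(a, b) on (0.26, 0.97) = 0.26
  (x1 ∧ x3) ∧ x3 = min(a, b) on (0.26, 0.97) = 0.26
  → value = 0.2600
|0.2000 − 0.2600| = 0.060

0.060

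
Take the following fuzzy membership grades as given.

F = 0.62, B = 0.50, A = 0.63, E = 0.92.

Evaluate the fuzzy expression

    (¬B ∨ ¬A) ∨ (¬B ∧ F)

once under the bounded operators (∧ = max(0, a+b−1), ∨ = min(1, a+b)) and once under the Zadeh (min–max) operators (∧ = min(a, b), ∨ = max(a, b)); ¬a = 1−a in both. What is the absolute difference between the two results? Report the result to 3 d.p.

0.490

Under bounded:
  ¬B = 1 − 0.50 = 0.50
  ¬A = 1 − 0.63 = 0.37
  ¬B ∨ ¬A = min(1, a+b) on (0.50, 0.37) = 0.87
  ¬B = 1 − 0.50 = 0.50
  ¬B ∧ F = max(0, a+b−1) on (0.50, 0.62) = 0.12
  (¬B ∨ ¬A) ∨ (¬B ∧ F) = min(1, a+b) on (0.87, 0.12) = 0.99
  → value = 0.9900
Under Zadeh (min–max):
  ¬B = 1 − 0.50 = 0.50
  ¬A = 1 − 0.63 = 0.37
  ¬B ∨ ¬A = max(a, b) on (0.50, 0.37) = 0.50
  ¬B = 1 − 0.50 = 0.50
  ¬B ∧ F = min(a, b) on (0.50, 0.62) = 0.50
  (¬B ∨ ¬A) ∨ (¬B ∧ F) = max(a, b) on (0.50, 0.50) = 0.50
  → value = 0.5000
|0.9900 − 0.5000| = 0.490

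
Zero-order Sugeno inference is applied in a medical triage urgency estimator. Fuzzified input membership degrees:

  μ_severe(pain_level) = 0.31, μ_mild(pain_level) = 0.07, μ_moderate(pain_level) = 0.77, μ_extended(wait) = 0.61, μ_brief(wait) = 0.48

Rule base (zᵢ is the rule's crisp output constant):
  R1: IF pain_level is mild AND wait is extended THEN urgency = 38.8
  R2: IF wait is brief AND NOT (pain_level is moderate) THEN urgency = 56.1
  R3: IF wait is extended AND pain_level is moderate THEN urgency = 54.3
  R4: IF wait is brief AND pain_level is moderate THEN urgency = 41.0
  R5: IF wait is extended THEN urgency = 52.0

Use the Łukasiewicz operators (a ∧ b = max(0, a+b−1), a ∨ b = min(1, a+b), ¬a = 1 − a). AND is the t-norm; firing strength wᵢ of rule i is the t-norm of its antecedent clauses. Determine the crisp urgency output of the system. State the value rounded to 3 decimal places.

50.487

R1 (z=38.8): mild=0.07, extended=0.61; AND[max(0, a+b−1)] → w = 0.00
R2 (z=56.1): brief=0.48, ¬moderate=1−0.77=0.23; AND[max(0, a+b−1)] → w = 0.00
R3 (z=54.3): extended=0.61, moderate=0.77; AND[max(0, a+b−1)] → w = 0.38
R4 (z=41.0): brief=0.48, moderate=0.77; AND[max(0, a+b−1)] → w = 0.25
R5 (z=52.0): extended=0.61 → w = 0.61
Weighted average = (0.00·38.8 + 0.00·56.1 + 0.38·54.3 + 0.25·41.0 + 0.61·52.0) / (0.00 + 0.00 + 0.38 + 0.25 + 0.61)
  = 62.6040 / 1.2400 = 50.487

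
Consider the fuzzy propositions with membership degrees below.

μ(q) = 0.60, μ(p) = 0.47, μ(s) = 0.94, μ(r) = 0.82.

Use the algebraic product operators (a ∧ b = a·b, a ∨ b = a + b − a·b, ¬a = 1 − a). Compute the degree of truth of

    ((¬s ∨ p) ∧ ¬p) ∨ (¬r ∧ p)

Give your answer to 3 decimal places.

0.328

¬s = 1 − 0.9400 = 0.0600
¬s ∨ p = a + b − a·b on (0.0600, 0.4700) = 0.5018
¬p = 1 − 0.4700 = 0.5300
(¬s ∨ p) ∧ ¬p = a·b on (0.5018, 0.5300) = 0.2660
¬r = 1 − 0.8200 = 0.1800
¬r ∧ p = a·b on (0.1800, 0.4700) = 0.0846
((¬s ∨ p) ∧ ¬p) ∨ (¬r ∧ p) = a + b − a·b on (0.2660, 0.0846) = 0.3281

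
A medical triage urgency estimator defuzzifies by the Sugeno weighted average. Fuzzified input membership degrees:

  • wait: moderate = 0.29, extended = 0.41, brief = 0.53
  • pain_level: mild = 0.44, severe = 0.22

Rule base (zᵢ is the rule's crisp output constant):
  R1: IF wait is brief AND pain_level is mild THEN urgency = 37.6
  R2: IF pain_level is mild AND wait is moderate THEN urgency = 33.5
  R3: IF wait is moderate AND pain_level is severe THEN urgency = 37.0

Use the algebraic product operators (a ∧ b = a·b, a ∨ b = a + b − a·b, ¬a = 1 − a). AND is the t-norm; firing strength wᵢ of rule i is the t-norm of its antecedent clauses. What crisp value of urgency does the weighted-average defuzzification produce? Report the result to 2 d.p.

R1 (z=37.6): brief=0.53, mild=0.44; AND[a·b] → w = 0.2332
R2 (z=33.5): mild=0.44, moderate=0.29; AND[a·b] → w = 0.1276
R3 (z=37.0): moderate=0.29, severe=0.22; AND[a·b] → w = 0.0638
Weighted average = (0.2332·37.6 + 0.1276·33.5 + 0.0638·37.0) / (0.2332 + 0.1276 + 0.0638)
  = 15.4035 / 0.4246 = 36.28

36.28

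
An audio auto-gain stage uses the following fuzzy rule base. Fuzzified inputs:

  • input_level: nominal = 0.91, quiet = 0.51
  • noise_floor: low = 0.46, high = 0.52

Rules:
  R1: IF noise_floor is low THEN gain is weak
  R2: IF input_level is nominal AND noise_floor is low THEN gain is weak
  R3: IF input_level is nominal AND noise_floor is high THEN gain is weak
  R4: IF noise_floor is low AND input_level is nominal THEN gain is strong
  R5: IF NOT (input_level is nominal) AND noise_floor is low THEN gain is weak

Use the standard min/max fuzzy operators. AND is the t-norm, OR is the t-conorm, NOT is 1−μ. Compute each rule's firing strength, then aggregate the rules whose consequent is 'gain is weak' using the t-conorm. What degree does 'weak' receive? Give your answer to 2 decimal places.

R1: low=0.46 → w = 0.46
R2: nominal=0.91, low=0.46; AND[min(a, b)] → w = 0.46
R3: nominal=0.91, high=0.52; AND[min(a, b)] → w = 0.52
R4: low=0.46, nominal=0.91; AND[min(a, b)] → w = 0.46
R5: ¬nominal=1−0.91=0.09, low=0.46; AND[min(a, b)] → w = 0.09
Rules with consequent 'weak': {R1, R2, R3, R5} → strengths 0.46, 0.46, 0.52, 0.09
Aggregate via t-conorm [max(a, b)]: 0.52

0.52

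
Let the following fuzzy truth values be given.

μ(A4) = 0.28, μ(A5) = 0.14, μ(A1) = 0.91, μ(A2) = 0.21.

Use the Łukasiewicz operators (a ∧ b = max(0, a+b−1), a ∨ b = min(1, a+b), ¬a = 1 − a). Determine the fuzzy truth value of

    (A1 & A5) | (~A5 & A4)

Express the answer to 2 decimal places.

0.19

A1 & A5 = max(0, a+b−1) on (0.91, 0.14) = 0.05
~A5 = 1 − 0.14 = 0.86
~A5 & A4 = max(0, a+b−1) on (0.86, 0.28) = 0.14
(A1 & A5) | (~A5 & A4) = min(1, a+b) on (0.05, 0.14) = 0.19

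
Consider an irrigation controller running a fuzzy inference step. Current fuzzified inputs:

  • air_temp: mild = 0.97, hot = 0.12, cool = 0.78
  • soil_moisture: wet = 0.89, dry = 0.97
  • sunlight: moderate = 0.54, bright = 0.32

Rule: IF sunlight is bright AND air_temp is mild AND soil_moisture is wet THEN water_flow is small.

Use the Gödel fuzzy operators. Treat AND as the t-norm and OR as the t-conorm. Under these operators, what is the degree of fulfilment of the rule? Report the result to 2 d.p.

0.32

firing strength: bright=0.32, mild=0.97, wet=0.89; AND[min(a, b)] → w = 0.32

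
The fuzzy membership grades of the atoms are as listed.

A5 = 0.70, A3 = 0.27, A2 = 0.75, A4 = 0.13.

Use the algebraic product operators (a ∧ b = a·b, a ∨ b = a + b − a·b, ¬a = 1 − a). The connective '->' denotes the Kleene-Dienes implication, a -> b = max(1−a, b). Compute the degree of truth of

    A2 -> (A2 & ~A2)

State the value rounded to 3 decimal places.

0.250

~A2 = 1 − 0.7500 = 0.2500
A2 & ~A2 = a·b on (0.7500, 0.2500) = 0.1875
A2 -> (A2 & ~A2)  [Kleene-Dienes: max(1−a, b)] with a=0.7500, b=0.1875 → 0.2500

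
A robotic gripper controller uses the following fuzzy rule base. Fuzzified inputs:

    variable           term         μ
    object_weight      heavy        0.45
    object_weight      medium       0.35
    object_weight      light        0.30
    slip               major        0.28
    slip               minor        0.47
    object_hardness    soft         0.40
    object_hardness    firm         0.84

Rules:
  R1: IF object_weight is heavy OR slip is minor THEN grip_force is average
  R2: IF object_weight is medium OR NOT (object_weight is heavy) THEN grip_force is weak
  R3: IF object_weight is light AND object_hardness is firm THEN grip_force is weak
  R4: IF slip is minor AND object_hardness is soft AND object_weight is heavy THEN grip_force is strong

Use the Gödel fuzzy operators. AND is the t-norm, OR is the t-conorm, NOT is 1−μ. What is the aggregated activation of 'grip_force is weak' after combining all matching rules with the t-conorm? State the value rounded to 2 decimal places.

0.55

R1: heavy=0.45, minor=0.47; OR[max(a, b)] → w = 0.47
R2: medium=0.35, ¬heavy=1−0.45=0.55; OR[max(a, b)] → w = 0.55
R3: light=0.30, firm=0.84; AND[min(a, b)] → w = 0.30
R4: minor=0.47, soft=0.40, heavy=0.45; AND[min(a, b)] → w = 0.40
Rules with consequent 'weak': {R2, R3} → strengths 0.55, 0.30
Aggregate via t-conorm [max(a, b)]: 0.55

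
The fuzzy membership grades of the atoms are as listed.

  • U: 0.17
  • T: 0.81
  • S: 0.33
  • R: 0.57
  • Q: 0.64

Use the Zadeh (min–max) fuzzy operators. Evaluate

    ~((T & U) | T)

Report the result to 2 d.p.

0.19

T & U = min(a, b) on (0.81, 0.17) = 0.17
(T & U) | T = max(a, b) on (0.17, 0.81) = 0.81
~((T & U) | T) = 1 − 0.81 = 0.19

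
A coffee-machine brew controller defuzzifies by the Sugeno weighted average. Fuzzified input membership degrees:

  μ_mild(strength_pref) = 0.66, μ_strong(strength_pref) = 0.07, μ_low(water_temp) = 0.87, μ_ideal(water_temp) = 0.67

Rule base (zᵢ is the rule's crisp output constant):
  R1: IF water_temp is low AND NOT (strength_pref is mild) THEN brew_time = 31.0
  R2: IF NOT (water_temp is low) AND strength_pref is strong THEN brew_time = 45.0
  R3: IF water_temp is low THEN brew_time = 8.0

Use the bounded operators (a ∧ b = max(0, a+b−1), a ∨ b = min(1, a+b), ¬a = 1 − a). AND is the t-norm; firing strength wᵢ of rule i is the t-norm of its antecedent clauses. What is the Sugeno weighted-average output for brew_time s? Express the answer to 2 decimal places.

12.47

R1 (z=31.0): low=0.87, ¬mild=1−0.66=0.34; AND[max(0, a+b−1)] → w = 0.21
R2 (z=45.0): ¬low=1−0.87=0.13, strong=0.07; AND[max(0, a+b−1)] → w = 0.00
R3 (z=8.0): low=0.87 → w = 0.87
Weighted average = (0.21·31.0 + 0.00·45.0 + 0.87·8.0) / (0.21 + 0.00 + 0.87)
  = 13.4700 / 1.0800 = 12.47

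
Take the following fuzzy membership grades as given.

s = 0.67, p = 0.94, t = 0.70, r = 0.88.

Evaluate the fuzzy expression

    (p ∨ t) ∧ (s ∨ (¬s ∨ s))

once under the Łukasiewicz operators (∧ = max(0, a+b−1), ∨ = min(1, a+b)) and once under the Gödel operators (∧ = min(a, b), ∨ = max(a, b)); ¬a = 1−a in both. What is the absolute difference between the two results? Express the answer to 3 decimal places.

Under Łukasiewicz:
  p ∨ t = min(1, a+b) on (0.94, 0.70) = 1.00
  ¬s = 1 − 0.67 = 0.33
  ¬s ∨ s = min(1, a+b) on (0.33, 0.67) = 1.00
  s ∨ (¬s ∨ s) = min(1, a+b) on (0.67, 1.00) = 1.00
  (p ∨ t) ∧ (s ∨ (¬s ∨ s)) = max(0, a+b−1) on (1.00, 1.00) = 1.00
  → value = 1.0000
Under Gödel:
  p ∨ t = max(a, b) on (0.94, 0.70) = 0.94
  ¬s = 1 − 0.67 = 0.33
  ¬s ∨ s = max(a, b) on (0.33, 0.67) = 0.67
  s ∨ (¬s ∨ s) = max(a, b) on (0.67, 0.67) = 0.67
  (p ∨ t) ∧ (s ∨ (¬s ∨ s)) = min(a, b) on (0.94, 0.67) = 0.67
  → value = 0.6700
|1.0000 − 0.6700| = 0.330

0.330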